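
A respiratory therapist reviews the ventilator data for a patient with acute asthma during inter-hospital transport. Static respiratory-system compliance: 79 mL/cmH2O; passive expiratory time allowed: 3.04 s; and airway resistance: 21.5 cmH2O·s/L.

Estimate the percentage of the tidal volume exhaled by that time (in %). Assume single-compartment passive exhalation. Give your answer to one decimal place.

τ = R × C = 21.5 × 79 mL/cmH2O = 21.5 × 0.079 L/cmH2O = 1.699 s.
Passive exhalation: V(t)/V₀ = e^(−t/τ) = e^(−3.04/1.699) = 0.1671.
Fraction exhaled = 1 − 0.1671 = 0.8329 → 83.29%.

83.3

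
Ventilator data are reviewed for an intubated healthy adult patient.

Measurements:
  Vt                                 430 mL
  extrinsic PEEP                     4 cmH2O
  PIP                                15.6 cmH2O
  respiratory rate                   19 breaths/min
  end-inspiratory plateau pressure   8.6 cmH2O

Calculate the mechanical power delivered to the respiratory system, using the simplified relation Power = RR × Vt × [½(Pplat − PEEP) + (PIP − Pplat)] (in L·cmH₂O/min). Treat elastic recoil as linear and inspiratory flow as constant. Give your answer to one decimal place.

76.0

Per-breath work = Vt × [½(Pplat−PEEP) + (PIP−Pplat)] = 0.430 × [0.5×4.6 + 7.0] = 0.430 × 9.3 = 3.999 L·cmH2O.
Power = 19 × 3.999 = 75.981 L·cmH2O/min.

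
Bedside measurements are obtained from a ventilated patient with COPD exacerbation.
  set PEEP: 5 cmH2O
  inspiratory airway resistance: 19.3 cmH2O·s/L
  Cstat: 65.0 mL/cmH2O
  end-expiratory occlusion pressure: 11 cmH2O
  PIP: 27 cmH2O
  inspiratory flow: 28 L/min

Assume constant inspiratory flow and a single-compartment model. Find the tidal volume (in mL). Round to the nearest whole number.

Flow: 28 L/min ÷ 60 = 0.4667 L/s.
Total PEEP = 11 cmH2O (set 5 + intrinsic 6); this is the baseline alveolar pressure.
Equation of motion (constant flow): PIP = Vt/C + R·V̇ + PEEP.
Vt/C = PIP − R·V̇ − PEEP = 27 − 9.007 − 11 = 6.993 cmH2O.
Vt = C × 6.993 = 65.0 × 6.993 = 454.55 mL.

455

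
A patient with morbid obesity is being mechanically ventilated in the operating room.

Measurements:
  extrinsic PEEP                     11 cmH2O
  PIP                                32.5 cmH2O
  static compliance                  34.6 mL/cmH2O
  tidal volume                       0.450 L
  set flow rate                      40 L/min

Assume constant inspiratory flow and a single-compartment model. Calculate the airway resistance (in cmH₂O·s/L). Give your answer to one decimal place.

Flow: 40 L/min ÷ 60 = 0.6667 L/s.
Equation of motion (constant flow): PIP = Vt/C + R·V̇ + PEEP.
R·V̇ = PIP − Vt/C − PEEP = 32.5 − 450/34.6 − 11 = 32.5 − 13.006 − 11 = 8.494 cmH2O.
R = 8.494 / 0.6667 = 12.74 cmH2O·s/L.

12.7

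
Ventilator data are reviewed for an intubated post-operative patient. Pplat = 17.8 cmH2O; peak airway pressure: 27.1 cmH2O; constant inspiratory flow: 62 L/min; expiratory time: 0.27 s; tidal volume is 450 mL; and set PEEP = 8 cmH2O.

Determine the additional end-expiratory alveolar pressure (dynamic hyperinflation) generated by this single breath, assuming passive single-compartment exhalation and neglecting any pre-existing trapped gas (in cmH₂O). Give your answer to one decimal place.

Flow: 62 L/min ÷ 60 = 1.0333 L/s.
R = (PIP − Pplat)/V̇ = (27.1 − 17.8) / 1.0333 = 9.3/1.0333 = 9.0 cmH2O·s/L.
C = Vt/(Pplat − PEEP) = 450.0 / (17.8 − 8) = 450.0/9.8 = 45.918 mL/cmH2O.
τ = R × C = 9.0 × 0.04592 L/cmH2O = 0.4133 s.
Fraction remaining = e^(−Te/τ) = e^(−0.27/0.4133) = 0.5203; trapped volume = 450.0 × 0.5203 = 234.14 mL.
Additional alveolar pressure from trapping ≈ V_trapped / C = 234.14 / 45.918 = 5.099 cmH2O.

5.1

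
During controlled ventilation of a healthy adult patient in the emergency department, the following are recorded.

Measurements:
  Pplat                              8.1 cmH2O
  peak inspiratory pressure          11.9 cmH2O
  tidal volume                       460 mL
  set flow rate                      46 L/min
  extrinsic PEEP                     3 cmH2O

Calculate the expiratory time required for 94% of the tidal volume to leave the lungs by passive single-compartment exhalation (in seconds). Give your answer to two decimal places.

1.26

Flow: 46 L/min ÷ 60 = 0.7667 L/s.
R = (PIP − Pplat)/V̇ = (11.9 − 8.1) / 0.7667 = 3.8/0.7667 = 4.956 cmH2O·s/L.
C = Vt/(Pplat − PEEP) = 460.0 / (8.1 − 3) = 460.0/5.1 = 90.196 mL/cmH2O.
τ = R × C = 4.956 × 0.0902 L/cmH2O = 0.447 s.
t = −τ·ln(1 − 0.94) = −0.447·ln(0.06) = 1.258 s.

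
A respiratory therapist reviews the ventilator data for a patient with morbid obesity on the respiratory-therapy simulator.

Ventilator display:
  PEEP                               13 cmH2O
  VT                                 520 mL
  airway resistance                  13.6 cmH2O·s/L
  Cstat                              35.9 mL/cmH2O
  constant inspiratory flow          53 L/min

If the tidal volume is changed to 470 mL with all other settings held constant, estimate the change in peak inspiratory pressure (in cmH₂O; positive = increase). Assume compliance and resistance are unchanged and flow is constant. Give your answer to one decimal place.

-1.4

PIP = Vt/C + R·V̇ + PEEP (constant-flow equation of motion).
Only the elastic term changes: ΔPIP = ΔVt / C = (470 − 520) / 35.9 = -1.393 cmH2O.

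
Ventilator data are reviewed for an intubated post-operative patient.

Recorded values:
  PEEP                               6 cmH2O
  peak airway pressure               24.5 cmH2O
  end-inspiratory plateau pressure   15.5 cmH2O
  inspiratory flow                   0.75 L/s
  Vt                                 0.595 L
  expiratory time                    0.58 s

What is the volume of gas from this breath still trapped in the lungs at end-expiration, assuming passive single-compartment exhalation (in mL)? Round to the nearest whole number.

275

R = (PIP − Pplat)/V̇ = (24.5 − 15.5) / 0.75 = 9.0/0.75 = 12.0 cmH2O·s/L.
C = Vt/(Pplat − PEEP) = 595.0 / (15.5 − 6) = 595.0/9.5 = 62.632 mL/cmH2O.
τ = R × C = 12.0 × 0.06263 L/cmH2O = 0.7516 s.
Fraction remaining = e^(−Te/τ) = e^(−0.58/0.7516) = 0.4622.
Trapped volume = 595.0 × 0.4622 = 275.01 mL.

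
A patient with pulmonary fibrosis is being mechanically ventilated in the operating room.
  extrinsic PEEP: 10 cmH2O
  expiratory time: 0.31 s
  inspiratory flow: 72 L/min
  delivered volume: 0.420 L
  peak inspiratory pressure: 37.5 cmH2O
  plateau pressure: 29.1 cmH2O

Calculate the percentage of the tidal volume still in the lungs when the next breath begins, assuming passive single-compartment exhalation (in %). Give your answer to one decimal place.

Flow: 72 L/min ÷ 60 = 1.2 L/s.
R = (PIP − Pplat)/V̇ = (37.5 − 29.1) / 1.2 = 8.4/1.2 = 7.0 cmH2O·s/L.
C = Vt/(Pplat − PEEP) = 420.0 / (29.1 − 10) = 420.0/19.1 = 21.99 mL/cmH2O.
τ = R × C = 7.0 × 0.02199 L/cmH2O = 0.1539 s.
Fraction remaining at end-expiration = e^(−Te/τ) = e^(−0.31/0.1539) = 0.1334 → 13.34%.

13.3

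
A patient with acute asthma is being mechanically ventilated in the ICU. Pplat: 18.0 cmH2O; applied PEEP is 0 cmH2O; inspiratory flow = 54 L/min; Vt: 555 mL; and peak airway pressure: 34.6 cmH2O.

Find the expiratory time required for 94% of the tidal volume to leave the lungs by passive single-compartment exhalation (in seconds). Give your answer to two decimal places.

Flow: 54 L/min ÷ 60 = 0.9 L/s.
R = (PIP − Pplat)/V̇ = (34.6 − 18.0) / 0.9 = 16.6/0.9 = 18.444 cmH2O·s/L.
C = Vt/(Pplat − PEEP) = 555.0 / (18.0 − 0) = 555.0/18.0 = 30.833 mL/cmH2O.
τ = R × C = 18.444 × 0.03083 L/cmH2O = 0.5686 s.
t = −τ·ln(1 − 0.94) = −0.5686·ln(0.06) = 1.6 s.

1.60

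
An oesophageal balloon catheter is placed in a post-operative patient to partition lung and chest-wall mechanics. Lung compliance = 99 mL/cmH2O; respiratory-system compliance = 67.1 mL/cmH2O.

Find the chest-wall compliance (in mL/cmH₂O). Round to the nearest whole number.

208

1/Ccw = 1/Crs − 1/CL.
1/Ccw = 1/67.1 − 1/99 = 0.004802.
Ccw = 208.25 mL/cmH2O.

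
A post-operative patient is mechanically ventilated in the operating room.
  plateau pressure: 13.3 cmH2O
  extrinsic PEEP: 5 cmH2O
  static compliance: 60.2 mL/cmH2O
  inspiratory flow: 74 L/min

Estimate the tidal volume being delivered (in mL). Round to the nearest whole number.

500

Vt = Cstat × (Pplat − PEEP) = 60.2 × (13.3 − 5) = 60.2 × 8.3 = 499.66 mL.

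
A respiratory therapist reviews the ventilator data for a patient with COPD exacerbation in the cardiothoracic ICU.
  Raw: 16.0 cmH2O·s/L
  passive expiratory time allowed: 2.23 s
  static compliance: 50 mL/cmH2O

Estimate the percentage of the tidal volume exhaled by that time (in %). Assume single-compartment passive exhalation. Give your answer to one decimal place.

τ = R × C = 16.0 × 50 mL/cmH2O = 16.0 × 0.050 L/cmH2O = 0.8 s.
Passive exhalation: V(t)/V₀ = e^(−t/τ) = e^(−2.23/0.8) = 0.06157.
Fraction exhaled = 1 − 0.06157 = 0.9384 → 93.84%.

93.8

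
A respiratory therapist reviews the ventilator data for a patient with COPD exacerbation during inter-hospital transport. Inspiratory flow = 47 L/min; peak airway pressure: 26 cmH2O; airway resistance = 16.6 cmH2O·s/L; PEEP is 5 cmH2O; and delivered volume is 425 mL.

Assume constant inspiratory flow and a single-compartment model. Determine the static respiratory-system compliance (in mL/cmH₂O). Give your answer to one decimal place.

53.1

Flow: 47 L/min ÷ 60 = 0.7833 L/s.
Equation of motion (constant flow): PIP = Vt/C + R·V̇ + PEEP.
Vt/C = PIP − R·V̇ − PEEP = 26 − 16.6×0.7833 − 5 = 26 − 13.003 − 5 = 7.997 cmH2O.
C = Vt / 7.997 = 425 / 7.997 = 53.145 mL/cmH2O.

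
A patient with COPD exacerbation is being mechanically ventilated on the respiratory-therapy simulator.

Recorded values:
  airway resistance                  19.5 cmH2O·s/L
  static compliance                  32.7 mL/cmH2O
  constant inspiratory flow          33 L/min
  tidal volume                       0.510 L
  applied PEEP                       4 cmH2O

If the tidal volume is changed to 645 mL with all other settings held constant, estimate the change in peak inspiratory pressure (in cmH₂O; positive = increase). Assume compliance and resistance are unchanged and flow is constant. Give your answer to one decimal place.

PIP = Vt/C + R·V̇ + PEEP (constant-flow equation of motion).
Only the elastic term changes: ΔPIP = ΔVt / C = (645 − 510) / 32.7 = 4.128 cmH2O.

4.1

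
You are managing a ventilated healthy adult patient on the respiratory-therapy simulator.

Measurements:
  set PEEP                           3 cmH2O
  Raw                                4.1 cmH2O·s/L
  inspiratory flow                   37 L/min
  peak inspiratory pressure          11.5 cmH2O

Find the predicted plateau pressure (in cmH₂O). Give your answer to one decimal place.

Flow: 37 L/min ÷ 60 = 0.6167 L/s.
Pplat = PIP − Raw × flow = 11.5 − 4.1 × 0.6167 = 11.5 − 2.528 = 8.972 cmH2O.

9.0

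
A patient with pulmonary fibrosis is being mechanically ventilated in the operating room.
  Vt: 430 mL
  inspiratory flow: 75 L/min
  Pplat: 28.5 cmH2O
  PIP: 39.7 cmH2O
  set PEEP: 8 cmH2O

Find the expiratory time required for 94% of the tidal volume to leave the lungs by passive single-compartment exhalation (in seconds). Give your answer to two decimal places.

Flow: 75 L/min ÷ 60 = 1.25 L/s.
R = (PIP − Pplat)/V̇ = (39.7 − 28.5) / 1.25 = 11.2/1.25 = 8.96 cmH2O·s/L.
C = Vt/(Pplat − PEEP) = 430.0 / (28.5 − 8) = 430.0/20.5 = 20.976 mL/cmH2O.
τ = R × C = 8.96 × 0.02098 L/cmH2O = 0.188 s.
t = −τ·ln(1 − 0.94) = −0.188·ln(0.06) = 0.5289 s.

0.53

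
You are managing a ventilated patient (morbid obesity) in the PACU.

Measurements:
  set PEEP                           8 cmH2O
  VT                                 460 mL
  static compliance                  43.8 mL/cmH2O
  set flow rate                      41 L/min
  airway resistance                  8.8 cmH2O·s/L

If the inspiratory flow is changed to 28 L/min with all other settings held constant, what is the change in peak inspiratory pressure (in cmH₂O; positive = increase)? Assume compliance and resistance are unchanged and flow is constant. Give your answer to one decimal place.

Flow: 41 L/min ÷ 60 = 0.6833 L/s.
New flow: 28 L/min ÷ 60 = 0.4667 L/s.
PIP = Vt/C + R·V̇ + PEEP (constant-flow equation of motion).
Only the resistive term changes: ΔPIP = R × ΔV̇ = 8.8 × (0.4667 − 0.6833) = 8.8 × -0.2166 = -1.906 cmH2O.

-1.9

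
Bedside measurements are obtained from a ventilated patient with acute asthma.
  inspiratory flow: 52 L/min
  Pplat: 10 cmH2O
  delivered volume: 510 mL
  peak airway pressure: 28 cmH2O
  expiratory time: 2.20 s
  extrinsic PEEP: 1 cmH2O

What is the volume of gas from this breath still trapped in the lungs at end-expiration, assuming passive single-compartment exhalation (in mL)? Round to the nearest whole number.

Flow: 52 L/min ÷ 60 = 0.8667 L/s.
R = (PIP − Pplat)/V̇ = (28 − 10) / 0.8667 = 18.0/0.8667 = 20.768 cmH2O·s/L.
C = Vt/(Pplat − PEEP) = 510.0 / (10 − 1) = 510.0/9.0 = 56.667 mL/cmH2O.
τ = R × C = 20.768 × 0.05667 L/cmH2O = 1.177 s.
Fraction remaining = e^(−Te/τ) = e^(−2.20/1.177) = 0.1543.
Trapped volume = 510.0 × 0.1543 = 78.693 mL.

79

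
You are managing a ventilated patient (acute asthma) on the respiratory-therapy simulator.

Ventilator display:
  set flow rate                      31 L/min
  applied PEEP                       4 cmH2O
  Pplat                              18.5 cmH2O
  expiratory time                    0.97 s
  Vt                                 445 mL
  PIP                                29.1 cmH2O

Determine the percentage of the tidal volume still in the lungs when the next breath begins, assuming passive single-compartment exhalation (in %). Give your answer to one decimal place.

21.4

Flow: 31 L/min ÷ 60 = 0.5167 L/s.
R = (PIP − Pplat)/V̇ = (29.1 − 18.5) / 0.5167 = 10.6/0.5167 = 20.515 cmH2O·s/L.
C = Vt/(Pplat − PEEP) = 445.0 / (18.5 − 4) = 445.0/14.5 = 30.69 mL/cmH2O.
τ = R × C = 20.515 × 0.03069 L/cmH2O = 0.6296 s.
Fraction remaining at end-expiration = e^(−Te/τ) = e^(−0.97/0.6296) = 0.2142 → 21.42%.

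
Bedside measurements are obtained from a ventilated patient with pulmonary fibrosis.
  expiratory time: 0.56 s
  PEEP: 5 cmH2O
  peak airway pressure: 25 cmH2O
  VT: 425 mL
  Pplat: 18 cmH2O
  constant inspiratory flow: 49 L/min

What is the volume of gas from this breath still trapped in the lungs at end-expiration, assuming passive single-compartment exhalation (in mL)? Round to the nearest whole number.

Flow: 49 L/min ÷ 60 = 0.8167 L/s.
R = (PIP − Pplat)/V̇ = (25 − 18) / 0.8167 = 7.0/0.8167 = 8.571 cmH2O·s/L.
C = Vt/(Pplat − PEEP) = 425.0 / (18 − 5) = 425.0/13.0 = 32.692 mL/cmH2O.
τ = R × C = 8.571 × 0.03269 L/cmH2O = 0.2802 s.
Fraction remaining = e^(−Te/τ) = e^(−0.56/0.2802) = 0.1355.
Trapped volume = 425.0 × 0.1355 = 57.588 mL.

58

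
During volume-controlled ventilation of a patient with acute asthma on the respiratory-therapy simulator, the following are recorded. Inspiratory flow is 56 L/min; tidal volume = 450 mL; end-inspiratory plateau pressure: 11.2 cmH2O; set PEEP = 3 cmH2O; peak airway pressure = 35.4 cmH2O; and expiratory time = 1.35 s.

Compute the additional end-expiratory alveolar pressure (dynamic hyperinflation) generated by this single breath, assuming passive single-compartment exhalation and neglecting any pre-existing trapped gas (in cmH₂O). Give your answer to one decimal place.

3.2

Flow: 56 L/min ÷ 60 = 0.9333 L/s.
R = (PIP − Pplat)/V̇ = (35.4 − 11.2) / 0.9333 = 24.2/0.9333 = 25.929 cmH2O·s/L.
C = Vt/(Pplat − PEEP) = 450.0 / (11.2 − 3) = 450.0/8.2 = 54.878 mL/cmH2O.
τ = R × C = 25.929 × 0.05488 L/cmH2O = 1.423 s.
Fraction remaining = e^(−Te/τ) = e^(−1.35/1.423) = 0.3872; trapped volume = 450.0 × 0.3872 = 174.24 mL.
Additional alveolar pressure from trapping ≈ V_trapped / C = 174.24 / 54.878 = 3.175 cmH2O.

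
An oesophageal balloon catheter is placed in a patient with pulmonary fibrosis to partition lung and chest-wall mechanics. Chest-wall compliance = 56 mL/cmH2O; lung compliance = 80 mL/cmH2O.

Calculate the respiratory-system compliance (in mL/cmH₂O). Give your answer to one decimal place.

Lung and chest wall are elastances in series: 1/Crs = 1/CL + 1/Ccw.
1/Crs = 1/80 + 1/56 = 0.03036.
Crs = 32.938 mL/cmH2O.

32.9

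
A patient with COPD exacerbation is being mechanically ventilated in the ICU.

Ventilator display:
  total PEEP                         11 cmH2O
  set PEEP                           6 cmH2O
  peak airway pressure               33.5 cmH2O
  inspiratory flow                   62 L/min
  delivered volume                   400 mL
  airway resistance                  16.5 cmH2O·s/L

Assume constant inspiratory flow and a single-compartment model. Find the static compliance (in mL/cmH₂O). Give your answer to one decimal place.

Flow: 62 L/min ÷ 60 = 1.0333 L/s.
Total PEEP = 11 cmH2O (set 6 + intrinsic 5); this is the baseline alveolar pressure.
Equation of motion (constant flow): PIP = Vt/C + R·V̇ + PEEP.
Vt/C = PIP − R·V̇ − PEEP = 33.5 − 16.5×1.0333 − 11 = 33.5 − 17.049 − 11 = 5.451 cmH2O.
C = Vt / 5.451 = 400 / 5.451 = 73.381 mL/cmH2O.

73.4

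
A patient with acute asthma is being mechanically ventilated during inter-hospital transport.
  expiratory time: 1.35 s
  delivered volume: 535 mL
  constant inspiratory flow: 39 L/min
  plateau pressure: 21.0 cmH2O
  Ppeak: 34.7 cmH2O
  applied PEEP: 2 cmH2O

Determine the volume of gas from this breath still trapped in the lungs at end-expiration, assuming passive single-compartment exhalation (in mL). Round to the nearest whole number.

Flow: 39 L/min ÷ 60 = 0.65 L/s.
R = (PIP − Pplat)/V̇ = (34.7 − 21.0) / 0.65 = 13.7/0.65 = 21.077 cmH2O·s/L.
C = Vt/(Pplat − PEEP) = 535.0 / (21.0 − 2) = 535.0/19.0 = 28.158 mL/cmH2O.
τ = R × C = 21.077 × 0.02816 L/cmH2O = 0.5935 s.
Fraction remaining = e^(−Te/τ) = e^(−1.35/0.5935) = 0.1028.
Trapped volume = 535.0 × 0.1028 = 54.998 mL.

55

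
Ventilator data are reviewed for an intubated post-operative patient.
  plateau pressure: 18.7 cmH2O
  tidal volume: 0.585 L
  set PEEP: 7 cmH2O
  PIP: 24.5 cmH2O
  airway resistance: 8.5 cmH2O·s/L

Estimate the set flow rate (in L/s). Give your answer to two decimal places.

0.68

flow = (PIP − Pplat) / Raw = 5.8 / 8.5 = 0.6824 L/s.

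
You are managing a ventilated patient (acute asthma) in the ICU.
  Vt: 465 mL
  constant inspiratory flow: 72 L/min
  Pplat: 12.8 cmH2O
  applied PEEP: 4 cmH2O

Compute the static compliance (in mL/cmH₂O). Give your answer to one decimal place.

Cstat = Vt / (Pplat − PEEP) = 465 / (12.8 − 4) = 465 / 8.8 = 52.841 mL/cmH2O.

52.8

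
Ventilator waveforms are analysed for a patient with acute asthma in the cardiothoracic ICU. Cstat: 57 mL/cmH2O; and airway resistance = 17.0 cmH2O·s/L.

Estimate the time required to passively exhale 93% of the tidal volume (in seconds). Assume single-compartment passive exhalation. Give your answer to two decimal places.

τ = R × C = 17.0 × 57 mL/cmH2O = 17.0 × 0.057 L/cmH2O = 0.969 s.
Exhaled fraction f = 1 − e^(−t/τ) → t = −τ·ln(1 − f) = −0.969·ln(0.07) = 2.577 s.

2.58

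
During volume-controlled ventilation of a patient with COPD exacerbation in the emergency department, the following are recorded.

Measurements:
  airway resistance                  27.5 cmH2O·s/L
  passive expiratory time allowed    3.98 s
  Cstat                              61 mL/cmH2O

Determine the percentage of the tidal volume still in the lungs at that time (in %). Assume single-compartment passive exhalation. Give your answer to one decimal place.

τ = R × C = 27.5 × 61 mL/cmH2O = 27.5 × 0.061 L/cmH2O = 1.678 s.
Passive exhalation: V(t)/V₀ = e^(−t/τ) = e^(−3.98/1.678) = 0.09331.
Fraction remaining = 0.09331 → 9.331%.

9.3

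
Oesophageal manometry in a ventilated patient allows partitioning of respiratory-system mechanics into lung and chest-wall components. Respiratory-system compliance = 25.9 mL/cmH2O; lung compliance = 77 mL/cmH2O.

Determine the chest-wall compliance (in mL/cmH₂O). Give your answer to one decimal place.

39.0

1/Ccw = 1/Crs − 1/CL.
1/Ccw = 1/25.9 − 1/77 = 0.02562.
Ccw = 39.032 mL/cmH2O.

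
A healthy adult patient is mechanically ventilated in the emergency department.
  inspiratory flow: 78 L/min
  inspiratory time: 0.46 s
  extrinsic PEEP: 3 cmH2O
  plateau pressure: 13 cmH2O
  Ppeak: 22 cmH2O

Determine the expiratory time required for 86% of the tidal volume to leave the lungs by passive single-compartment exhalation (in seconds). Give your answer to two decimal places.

Flow: 78 L/min ÷ 60 = 1.3 L/s.
Vt = flow × Ti = 1.3 L/s × 0.46 s × 1000 mL/L = 598.0 mL.
R = (PIP − Pplat)/V̇ = (22 − 13) / 1.3 = 9.0/1.3 = 6.923 cmH2O·s/L.
C = Vt/(Pplat − PEEP) = 598.0 / (13 − 3) = 598.0/10.0 = 59.8 mL/cmH2O.
τ = R × C = 6.923 × 0.0598 L/cmH2O = 0.414 s.
t = −τ·ln(1 − 0.86) = −0.414·ln(0.14) = 0.814 s.

0.81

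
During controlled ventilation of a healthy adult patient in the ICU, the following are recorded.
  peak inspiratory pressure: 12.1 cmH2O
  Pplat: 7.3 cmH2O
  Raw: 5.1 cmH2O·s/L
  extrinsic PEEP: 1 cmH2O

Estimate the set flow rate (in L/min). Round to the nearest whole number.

56

flow = (PIP − Pplat) / Raw = (12.1 − 7.3) / 5.1 = 0.9412 L/s × 60 = 56.472 L/min.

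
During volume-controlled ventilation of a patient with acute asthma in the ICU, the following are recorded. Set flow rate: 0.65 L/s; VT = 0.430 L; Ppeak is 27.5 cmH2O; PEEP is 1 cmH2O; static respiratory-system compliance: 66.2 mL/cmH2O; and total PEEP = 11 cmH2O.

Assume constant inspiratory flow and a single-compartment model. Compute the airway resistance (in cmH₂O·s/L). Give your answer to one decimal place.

15.4

Total PEEP = 11 cmH2O (set 1 + intrinsic 10); this is the baseline alveolar pressure.
Equation of motion (constant flow): PIP = Vt/C + R·V̇ + PEEP.
R·V̇ = PIP − Vt/C − PEEP = 27.5 − 430/66.2 − 11 = 27.5 − 6.495 − 11 = 10.005 cmH2O.
R = 10.005 / 0.65 = 15.392 cmH2O·s/L.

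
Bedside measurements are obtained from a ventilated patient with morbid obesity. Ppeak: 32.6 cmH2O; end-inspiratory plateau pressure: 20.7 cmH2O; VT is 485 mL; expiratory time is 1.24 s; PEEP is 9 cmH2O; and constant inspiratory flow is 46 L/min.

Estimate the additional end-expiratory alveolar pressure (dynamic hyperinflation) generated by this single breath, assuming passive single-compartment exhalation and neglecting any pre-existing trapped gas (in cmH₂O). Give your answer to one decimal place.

1.7

Flow: 46 L/min ÷ 60 = 0.7667 L/s.
R = (PIP − Pplat)/V̇ = (32.6 − 20.7) / 0.7667 = 11.9/0.7667 = 15.521 cmH2O·s/L.
C = Vt/(Pplat − PEEP) = 485.0 / (20.7 − 9) = 485.0/11.7 = 41.453 mL/cmH2O.
τ = R × C = 15.521 × 0.04145 L/cmH2O = 0.6433 s.
Fraction remaining = e^(−Te/τ) = e^(−1.24/0.6433) = 0.1455; trapped volume = 485.0 × 0.1455 = 70.568 mL.
Additional alveolar pressure from trapping ≈ V_trapped / C = 70.568 / 41.453 = 1.702 cmH2O.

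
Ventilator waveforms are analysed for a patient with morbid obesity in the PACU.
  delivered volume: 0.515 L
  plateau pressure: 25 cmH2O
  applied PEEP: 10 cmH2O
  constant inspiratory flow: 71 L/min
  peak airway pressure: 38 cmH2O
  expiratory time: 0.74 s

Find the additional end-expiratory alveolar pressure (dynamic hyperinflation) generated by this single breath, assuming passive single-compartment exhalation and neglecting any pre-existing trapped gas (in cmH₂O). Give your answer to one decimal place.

Flow: 71 L/min ÷ 60 = 1.1833 L/s.
R = (PIP − Pplat)/V̇ = (38 − 25) / 1.1833 = 13.0/1.1833 = 10.986 cmH2O·s/L.
C = Vt/(Pplat − PEEP) = 515.0 / (25 − 10) = 515.0/15.0 = 34.333 mL/cmH2O.
τ = R × C = 10.986 × 0.03433 L/cmH2O = 0.3771 s.
Fraction remaining = e^(−Te/τ) = e^(−0.74/0.3771) = 0.1405; trapped volume = 515.0 × 0.1405 = 72.358 mL.
Additional alveolar pressure from trapping ≈ V_trapped / C = 72.358 / 34.333 = 2.108 cmH2O.

2.1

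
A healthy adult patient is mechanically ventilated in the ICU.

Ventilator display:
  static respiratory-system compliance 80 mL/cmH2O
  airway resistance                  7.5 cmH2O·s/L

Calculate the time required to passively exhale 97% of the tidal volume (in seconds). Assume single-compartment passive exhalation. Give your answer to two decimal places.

2.10

τ = R × C = 7.5 × 80 mL/cmH2O = 7.5 × 0.080 L/cmH2O = 0.6 s.
Exhaled fraction f = 1 − e^(−t/τ) → t = −τ·ln(1 − f) = −0.6·ln(0.03) = 2.104 s.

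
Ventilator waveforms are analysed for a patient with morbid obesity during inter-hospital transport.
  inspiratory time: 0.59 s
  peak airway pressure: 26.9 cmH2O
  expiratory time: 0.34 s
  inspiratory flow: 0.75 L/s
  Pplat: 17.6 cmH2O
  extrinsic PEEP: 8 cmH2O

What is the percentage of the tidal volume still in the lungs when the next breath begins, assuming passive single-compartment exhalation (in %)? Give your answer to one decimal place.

55.2

Vt = flow × Ti = 0.75 L/s × 0.59 s × 1000 mL/L = 442.5 mL.
R = (PIP − Pplat)/V̇ = (26.9 − 17.6) / 0.75 = 9.3/0.75 = 12.4 cmH2O·s/L.
C = Vt/(Pplat − PEEP) = 442.5 / (17.6 − 8) = 442.5/9.6 = 46.094 mL/cmH2O.
τ = R × C = 12.4 × 0.04609 L/cmH2O = 0.5715 s.
Fraction remaining at end-expiration = e^(−Te/τ) = e^(−0.34/0.5715) = 0.5516 → 55.16%.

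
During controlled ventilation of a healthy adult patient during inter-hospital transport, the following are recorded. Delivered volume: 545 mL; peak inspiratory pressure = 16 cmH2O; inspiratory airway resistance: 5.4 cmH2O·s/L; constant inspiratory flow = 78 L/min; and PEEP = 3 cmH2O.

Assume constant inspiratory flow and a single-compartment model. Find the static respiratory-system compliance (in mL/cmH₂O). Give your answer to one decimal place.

91.1

Flow: 78 L/min ÷ 60 = 1.3 L/s.
Equation of motion (constant flow): PIP = Vt/C + R·V̇ + PEEP.
Vt/C = PIP − R·V̇ − PEEP = 16 − 5.4×1.3 − 3 = 16 − 7.02 − 3 = 5.98 cmH2O.
C = Vt / 5.98 = 545 / 5.98 = 91.137 mL/cmH2O.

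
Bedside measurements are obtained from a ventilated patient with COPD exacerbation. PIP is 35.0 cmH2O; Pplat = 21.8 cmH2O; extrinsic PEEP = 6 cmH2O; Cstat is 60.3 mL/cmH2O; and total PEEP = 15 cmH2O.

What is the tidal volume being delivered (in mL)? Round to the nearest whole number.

410

End-expiratory occlusion gives total PEEP = 15 cmH2O (intrinsic PEEP = 15 − 6 = 9). Use total PEEP for the elastic gradient.
Vt = Cstat × (Pplat − PEEPtotal) = 60.3 × (21.8 − 15) = 60.3 × 6.8 = 410.04 mL.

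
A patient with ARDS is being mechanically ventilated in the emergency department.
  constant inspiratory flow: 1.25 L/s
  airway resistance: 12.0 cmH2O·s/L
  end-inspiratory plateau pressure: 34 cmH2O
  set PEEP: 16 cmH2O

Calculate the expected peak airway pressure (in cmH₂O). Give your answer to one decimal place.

49.0

PIP = Pplat + Raw × flow = 34 + 12.0 × 1.25 = 34 + 15.0 = 49.0 cmH2O.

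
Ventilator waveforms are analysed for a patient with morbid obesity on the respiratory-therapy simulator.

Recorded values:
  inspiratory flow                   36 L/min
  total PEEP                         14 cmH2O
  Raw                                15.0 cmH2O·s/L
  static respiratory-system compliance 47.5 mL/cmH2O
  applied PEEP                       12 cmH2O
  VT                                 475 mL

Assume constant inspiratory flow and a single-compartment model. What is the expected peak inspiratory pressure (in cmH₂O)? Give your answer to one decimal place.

33.0

Flow: 36 L/min ÷ 60 = 0.6 L/s.
Total PEEP = 14 cmH2O (set 12 + intrinsic 2); this is the baseline alveolar pressure.
Equation of motion (constant flow): PIP = Vt/C + R·V̇ + PEEP.
PIP = 475/47.5 + 15.0×0.6 + 14 = 10.0 + 9.0 + 14 = 33.0 cmH2O.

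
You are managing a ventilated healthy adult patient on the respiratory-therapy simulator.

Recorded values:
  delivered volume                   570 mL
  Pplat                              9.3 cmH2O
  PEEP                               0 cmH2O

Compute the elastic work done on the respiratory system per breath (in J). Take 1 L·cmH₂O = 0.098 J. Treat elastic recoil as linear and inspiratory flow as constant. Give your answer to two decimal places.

0.26

Elastic work ≈ ½ × (Pplat − PEEP) × Vt = 0.5 × (9.3 − 0) × 0.570 L = 0.5 × 9.3 × 0.570 = 2.651 L·cmH2O.
× 0.098 J/(L·cmH2O) → 0.2598 J.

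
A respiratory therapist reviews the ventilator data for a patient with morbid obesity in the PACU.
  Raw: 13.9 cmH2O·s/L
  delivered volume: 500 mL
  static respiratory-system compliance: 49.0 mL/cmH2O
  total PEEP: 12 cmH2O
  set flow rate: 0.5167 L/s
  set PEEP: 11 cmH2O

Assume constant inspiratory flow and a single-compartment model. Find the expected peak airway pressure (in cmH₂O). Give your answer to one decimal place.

29.4

Total PEEP = 12 cmH2O (set 11 + intrinsic 1); this is the baseline alveolar pressure.
Equation of motion (constant flow): PIP = Vt/C + R·V̇ + PEEP.
PIP = 500/49.0 + 13.9×0.5167 + 12 = 10.204 + 7.182 + 12 = 29.386 cmH2O.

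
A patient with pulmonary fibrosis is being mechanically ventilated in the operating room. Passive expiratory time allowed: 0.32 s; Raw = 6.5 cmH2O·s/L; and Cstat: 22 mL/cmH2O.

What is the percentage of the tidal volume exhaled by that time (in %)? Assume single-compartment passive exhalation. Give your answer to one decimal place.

89.3

τ = R × C = 6.5 × 22 mL/cmH2O = 6.5 × 0.022 L/cmH2O = 0.143 s.
Passive exhalation: V(t)/V₀ = e^(−t/τ) = e^(−0.32/0.143) = 0.1067.
Fraction exhaled = 1 − 0.1067 = 0.8933 → 89.33%.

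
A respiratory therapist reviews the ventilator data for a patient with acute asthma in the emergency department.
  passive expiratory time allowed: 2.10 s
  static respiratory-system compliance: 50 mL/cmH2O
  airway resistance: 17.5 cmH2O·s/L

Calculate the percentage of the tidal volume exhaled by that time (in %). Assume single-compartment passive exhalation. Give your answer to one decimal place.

90.9

τ = R × C = 17.5 × 50 mL/cmH2O = 17.5 × 0.050 L/cmH2O = 0.875 s.
Passive exhalation: V(t)/V₀ = e^(−t/τ) = e^(−2.10/0.875) = 0.09072.
Fraction exhaled = 1 − 0.09072 = 0.9093 → 90.93%.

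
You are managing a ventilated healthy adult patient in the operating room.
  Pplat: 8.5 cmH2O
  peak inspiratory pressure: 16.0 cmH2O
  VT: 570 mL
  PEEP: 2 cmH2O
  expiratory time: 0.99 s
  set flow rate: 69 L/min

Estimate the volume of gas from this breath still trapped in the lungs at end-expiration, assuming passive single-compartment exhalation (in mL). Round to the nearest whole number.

101

Flow: 69 L/min ÷ 60 = 1.15 L/s.
R = (PIP − Pplat)/V̇ = (16.0 − 8.5) / 1.15 = 7.5/1.15 = 6.522 cmH2O·s/L.
C = Vt/(Pplat − PEEP) = 570.0 / (8.5 − 2) = 570.0/6.5 = 87.692 mL/cmH2O.
τ = R × C = 6.522 × 0.08769 L/cmH2O = 0.5719 s.
Fraction remaining = e^(−Te/τ) = e^(−0.99/0.5719) = 0.1771.
Trapped volume = 570.0 × 0.1771 = 100.95 mL.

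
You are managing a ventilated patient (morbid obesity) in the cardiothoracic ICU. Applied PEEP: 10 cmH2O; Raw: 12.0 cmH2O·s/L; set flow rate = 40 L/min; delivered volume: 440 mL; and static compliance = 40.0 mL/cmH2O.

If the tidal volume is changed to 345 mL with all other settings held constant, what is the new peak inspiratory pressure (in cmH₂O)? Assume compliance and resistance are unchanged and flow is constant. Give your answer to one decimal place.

Flow: 40 L/min ÷ 60 = 0.6667 L/s.
PIP = Vt/C + R·V̇ + PEEP (constant-flow equation of motion).
Only the elastic term changes: ΔPIP = ΔVt / C = (345 − 440) / 40.0 = -2.375 cmH2O.
Original PIP = 440/40.0 + 12.0×0.6667 + 10 = 29.0 cmH2O; new PIP = 29.0 + (-2.375) = 26.625 cmH2O.

26.6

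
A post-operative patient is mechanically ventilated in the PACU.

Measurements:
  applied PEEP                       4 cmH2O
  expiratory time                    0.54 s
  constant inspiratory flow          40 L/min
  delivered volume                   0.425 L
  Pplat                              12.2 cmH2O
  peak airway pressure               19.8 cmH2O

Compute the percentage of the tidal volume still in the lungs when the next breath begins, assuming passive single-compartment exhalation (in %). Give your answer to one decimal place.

40.1

Flow: 40 L/min ÷ 60 = 0.6667 L/s.
R = (PIP − Pplat)/V̇ = (19.8 − 12.2) / 0.6667 = 7.6/0.6667 = 11.399 cmH2O·s/L.
C = Vt/(Pplat − PEEP) = 425.0 / (12.2 − 4) = 425.0/8.2 = 51.829 mL/cmH2O.
τ = R × C = 11.399 × 0.05183 L/cmH2O = 0.5908 s.
Fraction remaining at end-expiration = e^(−Te/τ) = e^(−0.54/0.5908) = 0.4009 → 40.09%.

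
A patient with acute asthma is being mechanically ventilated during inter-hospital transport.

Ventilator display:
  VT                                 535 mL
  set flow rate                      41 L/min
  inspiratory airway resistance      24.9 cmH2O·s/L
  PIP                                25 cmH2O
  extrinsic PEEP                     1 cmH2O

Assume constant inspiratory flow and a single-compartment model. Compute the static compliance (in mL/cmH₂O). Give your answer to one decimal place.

Flow: 41 L/min ÷ 60 = 0.6833 L/s.
Equation of motion (constant flow): PIP = Vt/C + R·V̇ + PEEP.
Vt/C = PIP − R·V̇ − PEEP = 25 − 24.9×0.6833 − 1 = 25 − 17.014 − 1 = 6.986 cmH2O.
C = Vt / 6.986 = 535 / 6.986 = 76.582 mL/cmH2O.

76.6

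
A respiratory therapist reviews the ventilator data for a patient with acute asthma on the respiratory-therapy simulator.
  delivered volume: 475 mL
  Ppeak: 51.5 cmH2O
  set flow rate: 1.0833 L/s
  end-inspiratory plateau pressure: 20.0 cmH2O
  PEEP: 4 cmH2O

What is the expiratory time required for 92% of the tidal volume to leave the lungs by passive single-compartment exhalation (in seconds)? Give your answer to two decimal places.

R = (PIP − Pplat)/V̇ = (51.5 − 20.0) / 1.0833 = 31.5/1.0833 = 29.078 cmH2O·s/L.
C = Vt/(Pplat − PEEP) = 475.0 / (20.0 − 4) = 475.0/16.0 = 29.688 mL/cmH2O.
τ = R × C = 29.078 × 0.02969 L/cmH2O = 0.8633 s.
t = −τ·ln(1 − 0.92) = −0.8633·ln(0.08) = 2.18 s.

2.18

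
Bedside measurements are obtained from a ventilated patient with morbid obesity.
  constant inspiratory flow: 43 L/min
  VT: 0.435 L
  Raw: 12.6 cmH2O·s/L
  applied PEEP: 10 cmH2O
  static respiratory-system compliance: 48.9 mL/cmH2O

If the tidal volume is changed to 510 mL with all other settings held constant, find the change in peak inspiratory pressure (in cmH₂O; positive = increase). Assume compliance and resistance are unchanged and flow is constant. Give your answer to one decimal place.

1.5

PIP = Vt/C + R·V̇ + PEEP (constant-flow equation of motion).
Only the elastic term changes: ΔPIP = ΔVt / C = (510 − 435) / 48.9 = 1.534 cmH2O.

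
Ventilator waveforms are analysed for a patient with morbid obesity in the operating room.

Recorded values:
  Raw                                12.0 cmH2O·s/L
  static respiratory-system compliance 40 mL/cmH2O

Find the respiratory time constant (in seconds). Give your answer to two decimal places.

τ = R × C = 12.0 × 40 mL/cmH2O = 12.0 × 0.040 L/cmH2O = 0.48 s.

0.48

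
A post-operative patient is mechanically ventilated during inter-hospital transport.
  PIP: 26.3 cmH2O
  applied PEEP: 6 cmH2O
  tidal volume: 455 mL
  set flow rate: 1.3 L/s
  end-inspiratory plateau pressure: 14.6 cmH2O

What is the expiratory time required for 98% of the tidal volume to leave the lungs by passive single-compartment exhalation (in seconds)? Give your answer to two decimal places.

R = (PIP − Pplat)/V̇ = (26.3 − 14.6) / 1.3 = 11.7/1.3 = 9.0 cmH2O·s/L.
C = Vt/(Pplat − PEEP) = 455.0 / (14.6 − 6) = 455.0/8.6 = 52.907 mL/cmH2O.
τ = R × C = 9.0 × 0.05291 L/cmH2O = 0.4762 s.
t = −τ·ln(1 − 0.98) = −0.4762·ln(0.02) = 1.863 s.

1.86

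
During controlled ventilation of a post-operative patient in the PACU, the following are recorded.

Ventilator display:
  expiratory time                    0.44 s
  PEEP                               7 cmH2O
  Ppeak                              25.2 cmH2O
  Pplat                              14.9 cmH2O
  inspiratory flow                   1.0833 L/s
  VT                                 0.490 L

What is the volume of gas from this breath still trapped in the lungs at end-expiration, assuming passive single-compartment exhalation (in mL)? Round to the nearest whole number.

R = (PIP − Pplat)/V̇ = (25.2 − 14.9) / 1.0833 = 10.3/1.0833 = 9.508 cmH2O·s/L.
C = Vt/(Pplat − PEEP) = 490.0 / (14.9 − 7) = 490.0/7.9 = 62.025 mL/cmH2O.
τ = R × C = 9.508 × 0.06203 L/cmH2O = 0.5898 s.
Fraction remaining = e^(−Te/τ) = e^(−0.44/0.5898) = 0.4743.
Trapped volume = 490.0 × 0.4743 = 232.41 mL.

232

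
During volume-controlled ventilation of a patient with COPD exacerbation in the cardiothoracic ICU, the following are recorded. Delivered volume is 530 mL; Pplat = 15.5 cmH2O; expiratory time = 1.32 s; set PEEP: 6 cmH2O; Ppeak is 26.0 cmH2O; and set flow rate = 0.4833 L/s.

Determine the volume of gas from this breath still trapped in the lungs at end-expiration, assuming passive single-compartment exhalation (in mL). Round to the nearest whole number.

178

R = (PIP − Pplat)/V̇ = (26.0 − 15.5) / 0.4833 = 10.5/0.4833 = 21.726 cmH2O·s/L.
C = Vt/(Pplat − PEEP) = 530.0 / (15.5 − 6) = 530.0/9.5 = 55.789 mL/cmH2O.
τ = R × C = 21.726 × 0.05579 L/cmH2O = 1.212 s.
Fraction remaining = e^(−Te/τ) = e^(−1.32/1.212) = 0.3365.
Trapped volume = 530.0 × 0.3365 = 178.35 mL.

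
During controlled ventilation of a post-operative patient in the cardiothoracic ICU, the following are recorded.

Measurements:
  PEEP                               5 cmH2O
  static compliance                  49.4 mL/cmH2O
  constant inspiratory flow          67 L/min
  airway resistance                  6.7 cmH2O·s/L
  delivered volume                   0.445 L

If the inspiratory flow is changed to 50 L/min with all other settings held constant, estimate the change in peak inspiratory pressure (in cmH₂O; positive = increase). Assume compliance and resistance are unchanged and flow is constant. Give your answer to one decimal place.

-1.9

Flow: 67 L/min ÷ 60 = 1.1167 L/s.
New flow: 50 L/min ÷ 60 = 0.8333 L/s.
PIP = Vt/C + R·V̇ + PEEP (constant-flow equation of motion).
Only the resistive term changes: ΔPIP = R × ΔV̇ = 6.7 × (0.8333 − 1.1167) = 6.7 × -0.2834 = -1.899 cmH2O.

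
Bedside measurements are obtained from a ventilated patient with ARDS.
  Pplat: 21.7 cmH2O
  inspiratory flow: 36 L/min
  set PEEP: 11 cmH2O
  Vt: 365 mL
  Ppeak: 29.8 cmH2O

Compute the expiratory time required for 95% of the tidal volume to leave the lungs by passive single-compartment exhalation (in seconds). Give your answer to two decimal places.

Flow: 36 L/min ÷ 60 = 0.6 L/s.
R = (PIP − Pplat)/V̇ = (29.8 − 21.7) / 0.6 = 8.1/0.6 = 13.5 cmH2O·s/L.
C = Vt/(Pplat − PEEP) = 365.0 / (21.7 − 11) = 365.0/10.7 = 34.112 mL/cmH2O.
τ = R × C = 13.5 × 0.03411 L/cmH2O = 0.4605 s.
t = −τ·ln(1 − 0.95) = −0.4605·ln(0.05) = 1.38 s.

1.38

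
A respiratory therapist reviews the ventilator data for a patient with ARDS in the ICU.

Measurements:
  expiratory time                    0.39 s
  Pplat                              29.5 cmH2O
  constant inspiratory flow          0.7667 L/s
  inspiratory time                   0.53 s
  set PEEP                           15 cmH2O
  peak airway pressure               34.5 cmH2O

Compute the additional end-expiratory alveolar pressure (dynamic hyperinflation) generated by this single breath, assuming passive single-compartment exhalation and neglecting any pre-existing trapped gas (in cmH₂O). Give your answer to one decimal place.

Vt = flow × Ti = 0.7667 L/s × 0.53 s × 1000 mL/L = 406.35 mL.
R = (PIP − Pplat)/V̇ = (34.5 − 29.5) / 0.7667 = 5.0/0.7667 = 6.521 cmH2O·s/L.
C = Vt/(Pplat − PEEP) = 406.35 / (29.5 − 15) = 406.35/14.5 = 28.024 mL/cmH2O.
τ = R × C = 6.521 × 0.02802 L/cmH2O = 0.1827 s.
Fraction remaining = e^(−Te/τ) = e^(−0.39/0.1827) = 0.1183; trapped volume = 406.35 × 0.1183 = 48.071 mL.
Additional alveolar pressure from trapping ≈ V_trapped / C = 48.071 / 28.024 = 1.715 cmH2O.

1.7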